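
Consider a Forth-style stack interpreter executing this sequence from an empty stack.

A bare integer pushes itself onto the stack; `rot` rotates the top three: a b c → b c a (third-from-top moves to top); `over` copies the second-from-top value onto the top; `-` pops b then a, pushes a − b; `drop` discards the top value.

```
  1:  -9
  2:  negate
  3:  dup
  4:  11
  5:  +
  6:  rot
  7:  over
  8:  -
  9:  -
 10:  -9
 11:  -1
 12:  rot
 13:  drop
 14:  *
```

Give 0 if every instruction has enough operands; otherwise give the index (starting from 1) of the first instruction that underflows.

6

-9     -> -9
negate -> 9
dup    -> 9 9
11     -> 9 9 11
+      -> 9 20
rot  — needs 3 operands, stack has 2 → underflow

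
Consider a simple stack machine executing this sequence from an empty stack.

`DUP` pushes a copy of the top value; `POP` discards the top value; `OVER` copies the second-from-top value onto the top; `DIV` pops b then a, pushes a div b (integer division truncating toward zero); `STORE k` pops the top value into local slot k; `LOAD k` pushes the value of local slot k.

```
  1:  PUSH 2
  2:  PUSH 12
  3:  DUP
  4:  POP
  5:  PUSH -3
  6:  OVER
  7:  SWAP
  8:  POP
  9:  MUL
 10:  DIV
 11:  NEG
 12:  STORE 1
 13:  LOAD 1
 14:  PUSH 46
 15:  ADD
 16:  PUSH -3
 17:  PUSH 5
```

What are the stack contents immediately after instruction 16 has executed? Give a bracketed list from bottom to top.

[46, -3]

PUSH 2  : [2]
PUSH 12 : [2, 12]
DUP     : [2, 12, 12]
POP     : [2, 12]
PUSH -3 : [2, 12, -3]
OVER    : [2, 12, -3, 12]
SWAP    : [2, 12, 12, -3]
POP     : [2, 12, 12]
MUL     : [2, 144]
DIV     : [0]
NEG     : [0]
STORE 1 : []
LOAD 1  : [0]
PUSH 46 : [0, 46]
ADD     : [46]
PUSH -3 : [46, -3]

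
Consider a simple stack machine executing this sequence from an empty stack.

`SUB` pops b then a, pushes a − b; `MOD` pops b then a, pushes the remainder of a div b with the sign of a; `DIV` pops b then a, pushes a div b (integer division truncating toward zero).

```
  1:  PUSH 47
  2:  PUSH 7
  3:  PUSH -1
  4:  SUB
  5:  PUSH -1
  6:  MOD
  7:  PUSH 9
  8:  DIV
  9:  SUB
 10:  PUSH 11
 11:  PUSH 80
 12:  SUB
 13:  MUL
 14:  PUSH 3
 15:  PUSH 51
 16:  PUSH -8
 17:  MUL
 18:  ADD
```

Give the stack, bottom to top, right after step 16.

[-3243, 3, 51, -8]

PUSH 47 -> [47]
PUSH 7  -> [47, 7]
PUSH -1 -> [47, 7, -1]
SUB     -> [47, 8]
PUSH -1 -> [47, 8, -1]
MOD     -> [47, 0]
PUSH 9  -> [47, 0, 9]
DIV     -> [47, 0]
SUB     -> [47]
PUSH 11 -> [47, 11]
PUSH 80 -> [47, 11, 80]
SUB     -> [47, -69]
MUL     -> [-3243]
PUSH 3  -> [-3243, 3]
PUSH 51 -> [-3243, 3, 51]
PUSH -8 -> [-3243, 3, 51, -8]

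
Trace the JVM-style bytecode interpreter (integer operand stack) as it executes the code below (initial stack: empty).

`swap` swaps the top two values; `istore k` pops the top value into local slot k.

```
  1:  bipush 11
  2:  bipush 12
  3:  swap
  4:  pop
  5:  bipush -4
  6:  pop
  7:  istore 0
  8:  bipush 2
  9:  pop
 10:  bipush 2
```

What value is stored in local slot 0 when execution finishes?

12

bipush 11 : [11]
bipush 12 : [11, 12]
swap      : [12, 11]
pop       : [12]
bipush -4 : [12, -4]
pop       : [12]
istore 0  : []
bipush 2  : [2]
pop       : []
bipush 2  : [2]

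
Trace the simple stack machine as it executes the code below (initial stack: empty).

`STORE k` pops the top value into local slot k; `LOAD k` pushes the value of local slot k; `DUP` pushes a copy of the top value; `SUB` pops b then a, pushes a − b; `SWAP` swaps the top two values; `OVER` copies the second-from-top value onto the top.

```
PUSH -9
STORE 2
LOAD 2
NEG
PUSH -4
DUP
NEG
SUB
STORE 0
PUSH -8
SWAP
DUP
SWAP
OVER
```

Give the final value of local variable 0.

PUSH -9 : -9
STORE 2 : (empty)
LOAD 2  : -9
NEG     : 9
PUSH -4 : 9 -4
DUP     : 9 -4 -4
NEG     : 9 -4 4
SUB     : 9 -8
STORE 0 : 9
PUSH -8 : 9 -8
SWAP    : -8 9
DUP     : -8 9 9
SWAP    : -8 9 9
OVER    : -8 9 9 9

-8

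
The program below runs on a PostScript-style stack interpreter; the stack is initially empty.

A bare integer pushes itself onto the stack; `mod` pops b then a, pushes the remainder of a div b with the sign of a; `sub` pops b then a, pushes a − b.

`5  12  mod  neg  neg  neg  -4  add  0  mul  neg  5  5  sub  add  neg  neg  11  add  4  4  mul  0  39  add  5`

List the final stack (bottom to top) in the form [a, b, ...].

5   -> [5]
12  -> [5, 12]
mod -> [5]
neg -> [-5]
neg -> [5]
neg -> [-5]
-4  -> [-5, -4]
add -> [-9]
0   -> [-9, 0]
mul -> [0]
neg -> [0]
5   -> [0, 5]
5   -> [0, 5, 5]
sub -> [0, 0]
add -> [0]
neg -> [0]
neg -> [0]
11  -> [0, 11]
add -> [11]
4   -> [11, 4]
4   -> [11, 4, 4]
mul -> [11, 16]
0   -> [11, 16, 0]
39  -> [11, 16, 0, 39]
add -> [11, 16, 39]
5   -> [11, 16, 39, 5]

[11, 16, 39, 5]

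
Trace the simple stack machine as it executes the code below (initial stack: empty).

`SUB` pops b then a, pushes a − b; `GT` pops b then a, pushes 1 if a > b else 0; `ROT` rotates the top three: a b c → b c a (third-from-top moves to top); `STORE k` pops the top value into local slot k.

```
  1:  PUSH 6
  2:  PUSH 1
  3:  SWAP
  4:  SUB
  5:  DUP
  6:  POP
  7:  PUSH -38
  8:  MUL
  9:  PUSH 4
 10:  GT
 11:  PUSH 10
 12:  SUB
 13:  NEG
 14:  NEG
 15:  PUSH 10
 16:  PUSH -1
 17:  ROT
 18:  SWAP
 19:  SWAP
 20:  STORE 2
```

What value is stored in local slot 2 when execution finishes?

PUSH 6   : [6]
PUSH 1   : [6, 1]
SWAP     : [1, 6]
SUB      : [-5]
DUP      : [-5, -5]
POP      : [-5]
PUSH -38 : [-5, -38]
MUL      : [190]
PUSH 4   : [190, 4]
GT       : [1]
PUSH 10  : [1, 10]
SUB      : [-9]
NEG      : [9]
NEG      : [-9]
PUSH 10  : [-9, 10]
PUSH -1  : [-9, 10, -1]
ROT      : [10, -1, -9]
SWAP     : [10, -9, -1]
SWAP     : [10, -1, -9]
STORE 2  : [10, -1]

-9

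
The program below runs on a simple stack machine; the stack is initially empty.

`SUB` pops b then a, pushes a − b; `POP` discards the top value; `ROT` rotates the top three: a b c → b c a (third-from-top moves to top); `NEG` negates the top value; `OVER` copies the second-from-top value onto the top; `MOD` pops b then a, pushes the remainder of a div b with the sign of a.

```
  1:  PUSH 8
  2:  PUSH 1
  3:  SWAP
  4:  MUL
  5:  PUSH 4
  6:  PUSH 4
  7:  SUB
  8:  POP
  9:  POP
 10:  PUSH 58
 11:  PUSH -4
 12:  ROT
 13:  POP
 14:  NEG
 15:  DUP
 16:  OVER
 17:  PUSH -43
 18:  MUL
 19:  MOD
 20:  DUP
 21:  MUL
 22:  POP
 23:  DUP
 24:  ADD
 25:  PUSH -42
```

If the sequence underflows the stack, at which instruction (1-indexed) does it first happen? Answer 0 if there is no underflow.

PUSH 8  -> 8
PUSH 1  -> 8 1
SWAP    -> 1 8
MUL     -> 8
PUSH 4  -> 8 4
PUSH 4  -> 8 4 4
SUB     -> 8 0
POP     -> 8
POP     -> (empty)
PUSH 58 -> 58
PUSH -4 -> 58 -4
ROT  — needs 3 operands, stack has 2 → underflow

12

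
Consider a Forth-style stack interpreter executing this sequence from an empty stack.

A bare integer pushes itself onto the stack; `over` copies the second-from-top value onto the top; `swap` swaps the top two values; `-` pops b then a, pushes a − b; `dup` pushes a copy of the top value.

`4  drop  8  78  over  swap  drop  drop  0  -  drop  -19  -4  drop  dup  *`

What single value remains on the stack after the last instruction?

361

4    → [4]
drop → []
8    → [8]
78   → [8, 78]
over → [8, 78, 8]
swap → [8, 8, 78]
drop → [8, 8]
drop → [8]
0    → [8, 0]
-    → [8]
drop → []
-19  → [-19]
-4   → [-19, -4]
drop → [-19]
dup  → [-19, -19]
*    → [361]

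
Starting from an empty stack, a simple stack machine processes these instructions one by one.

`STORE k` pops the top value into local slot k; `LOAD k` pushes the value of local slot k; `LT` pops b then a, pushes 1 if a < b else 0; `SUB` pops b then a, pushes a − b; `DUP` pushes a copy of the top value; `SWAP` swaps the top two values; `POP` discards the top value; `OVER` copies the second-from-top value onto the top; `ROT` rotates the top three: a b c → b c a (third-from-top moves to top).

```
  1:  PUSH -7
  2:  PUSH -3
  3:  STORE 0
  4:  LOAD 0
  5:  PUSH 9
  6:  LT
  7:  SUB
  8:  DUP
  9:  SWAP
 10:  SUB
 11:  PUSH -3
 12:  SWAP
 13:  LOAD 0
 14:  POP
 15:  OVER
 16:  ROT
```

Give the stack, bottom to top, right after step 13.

[-3, 0, -3]

PUSH -7 : [-7]
PUSH -3 : [-7, -3]
STORE 0 : [-7]
LOAD 0  : [-7, -3]
PUSH 9  : [-7, -3, 9]
LT      : [-7, 1]
SUB     : [-8]
DUP     : [-8, -8]
SWAP    : [-8, -8]
SUB     : [0]
PUSH -3 : [0, -3]
SWAP    : [-3, 0]
LOAD 0  : [-3, 0, -3]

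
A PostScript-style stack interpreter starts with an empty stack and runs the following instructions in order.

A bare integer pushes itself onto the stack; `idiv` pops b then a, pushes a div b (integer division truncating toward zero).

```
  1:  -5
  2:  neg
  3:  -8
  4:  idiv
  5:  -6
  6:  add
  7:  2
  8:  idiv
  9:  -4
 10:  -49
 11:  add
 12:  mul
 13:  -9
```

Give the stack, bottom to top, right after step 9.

[-3, -4]

-5   → -5
neg  → 5
-8   → 5 -8
idiv → 0
-6   → 0 -6
add  → -6
2    → -6 2
idiv → -3
-4   → -3 -4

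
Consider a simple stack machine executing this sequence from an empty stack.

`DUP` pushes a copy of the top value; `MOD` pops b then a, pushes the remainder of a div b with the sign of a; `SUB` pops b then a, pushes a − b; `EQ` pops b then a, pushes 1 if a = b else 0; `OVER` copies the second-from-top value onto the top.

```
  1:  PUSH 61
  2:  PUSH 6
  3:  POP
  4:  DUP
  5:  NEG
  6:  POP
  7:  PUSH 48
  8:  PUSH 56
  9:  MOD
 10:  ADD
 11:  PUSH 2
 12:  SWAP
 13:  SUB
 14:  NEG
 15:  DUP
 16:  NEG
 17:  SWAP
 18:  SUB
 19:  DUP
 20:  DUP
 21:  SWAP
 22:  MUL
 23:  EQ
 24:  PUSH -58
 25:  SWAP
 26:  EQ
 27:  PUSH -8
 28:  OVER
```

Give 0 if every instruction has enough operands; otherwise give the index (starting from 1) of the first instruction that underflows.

0

PUSH 61  → [61]
PUSH 6   → [61, 6]
POP      → [61]
DUP      → [61, 61]
NEG      → [61, -61]
POP      → [61]
PUSH 48  → [61, 48]
PUSH 56  → [61, 48, 56]
MOD      → [61, 48]
ADD      → [109]
PUSH 2   → [109, 2]
SWAP     → [2, 109]
SUB      → [-107]
NEG      → [107]
DUP      → [107, 107]
NEG      → [107, -107]
SWAP     → [-107, 107]
SUB      → [-214]
DUP      → [-214, -214]
DUP      → [-214, -214, -214]
SWAP     → [-214, -214, -214]
MUL      → [-214, 45796]
EQ       → [0]
PUSH -58 → [0, -58]
SWAP     → [-58, 0]
EQ       → [0]
PUSH -8  → [0, -8]
OVER     → [0, -8, 0]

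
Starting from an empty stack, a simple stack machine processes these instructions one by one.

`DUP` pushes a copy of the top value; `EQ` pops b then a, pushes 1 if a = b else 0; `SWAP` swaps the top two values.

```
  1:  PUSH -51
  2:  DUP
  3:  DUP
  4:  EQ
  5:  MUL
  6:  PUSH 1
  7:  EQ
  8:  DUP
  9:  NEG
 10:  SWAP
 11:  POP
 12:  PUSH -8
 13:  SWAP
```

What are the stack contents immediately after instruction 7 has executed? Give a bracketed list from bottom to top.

PUSH -51  -51
DUP       -51 -51
DUP       -51 -51 -51
EQ        -51 1
MUL       -51
PUSH 1    -51 1
EQ        0

[0]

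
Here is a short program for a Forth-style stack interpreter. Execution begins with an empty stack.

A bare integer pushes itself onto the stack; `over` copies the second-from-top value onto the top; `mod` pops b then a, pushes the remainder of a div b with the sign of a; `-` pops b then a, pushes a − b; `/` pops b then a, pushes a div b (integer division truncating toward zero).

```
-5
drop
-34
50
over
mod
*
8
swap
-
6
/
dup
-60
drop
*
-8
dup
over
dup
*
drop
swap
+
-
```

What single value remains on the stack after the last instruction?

-5   -> [-5]
drop -> []
-34  -> [-34]
50   -> [-34, 50]
over -> [-34, 50, -34]
mod  -> [-34, 16]
*    -> [-544]
8    -> [-544, 8]
swap -> [8, -544]
-    -> [552]
6    -> [552, 6]
/    -> [92]
dup  -> [92, 92]
-60  -> [92, 92, -60]
drop -> [92, 92]
*    -> [8464]
-8   -> [8464, -8]
dup  -> [8464, -8, -8]
over -> [8464, -8, -8, -8]
dup  -> [8464, -8, -8, -8, -8]
*    -> [8464, -8, -8, 64]
drop -> [8464, -8, -8]
swap -> [8464, -8, -8]
+    -> [8464, -16]
-    -> [8480]

8480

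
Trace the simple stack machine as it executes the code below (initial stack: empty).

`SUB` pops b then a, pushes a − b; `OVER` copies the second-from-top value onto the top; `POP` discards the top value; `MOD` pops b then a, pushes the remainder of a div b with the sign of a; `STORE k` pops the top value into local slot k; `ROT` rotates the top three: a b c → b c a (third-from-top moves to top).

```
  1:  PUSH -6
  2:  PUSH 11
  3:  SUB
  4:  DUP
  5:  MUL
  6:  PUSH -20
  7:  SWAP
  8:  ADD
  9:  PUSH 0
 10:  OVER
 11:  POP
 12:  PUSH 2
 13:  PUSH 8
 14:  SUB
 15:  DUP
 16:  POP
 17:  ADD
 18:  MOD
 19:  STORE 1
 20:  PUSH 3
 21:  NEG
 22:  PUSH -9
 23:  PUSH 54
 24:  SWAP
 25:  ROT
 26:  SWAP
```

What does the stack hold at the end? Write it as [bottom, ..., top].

[54, -3, -9]

PUSH -6  : [-6]
PUSH 11  : [-6, 11]
SUB      : [-17]
DUP      : [-17, -17]
MUL      : [289]
PUSH -20 : [289, -20]
SWAP     : [-20, 289]
ADD      : [269]
PUSH 0   : [269, 0]
OVER     : [269, 0, 269]
POP      : [269, 0]
PUSH 2   : [269, 0, 2]
PUSH 8   : [269, 0, 2, 8]
SUB      : [269, 0, -6]
DUP      : [269, 0, -6, -6]
POP      : [269, 0, -6]
ADD      : [269, -6]
MOD      : [5]
STORE 1  : []
PUSH 3   : [3]
NEG      : [-3]
PUSH -9  : [-3, -9]
PUSH 54  : [-3, -9, 54]
SWAP     : [-3, 54, -9]
ROT      : [54, -9, -3]
SWAP     : [54, -3, -9]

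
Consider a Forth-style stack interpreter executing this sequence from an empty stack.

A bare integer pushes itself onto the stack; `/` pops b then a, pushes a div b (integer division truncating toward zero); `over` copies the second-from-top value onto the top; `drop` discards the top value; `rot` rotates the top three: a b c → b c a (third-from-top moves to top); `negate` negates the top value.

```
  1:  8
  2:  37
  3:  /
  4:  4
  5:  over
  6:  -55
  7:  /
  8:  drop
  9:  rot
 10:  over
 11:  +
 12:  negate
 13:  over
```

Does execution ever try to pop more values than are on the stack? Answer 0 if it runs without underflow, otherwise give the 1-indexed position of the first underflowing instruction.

8    → [8]
37   → [8, 37]
/    → [0]
4    → [0, 4]
over → [0, 4, 0]
-55  → [0, 4, 0, -55]
/    → [0, 4, 0]
drop → [0, 4]
rot  — needs 3 operands, stack has 2 → underflow

9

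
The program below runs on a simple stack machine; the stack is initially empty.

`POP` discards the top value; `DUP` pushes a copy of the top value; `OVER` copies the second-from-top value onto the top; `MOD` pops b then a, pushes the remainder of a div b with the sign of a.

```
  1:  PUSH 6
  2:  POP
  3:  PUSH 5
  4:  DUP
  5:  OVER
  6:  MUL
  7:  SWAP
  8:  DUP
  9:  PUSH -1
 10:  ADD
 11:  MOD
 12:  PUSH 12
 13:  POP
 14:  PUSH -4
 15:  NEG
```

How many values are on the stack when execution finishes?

PUSH 6  : [6]
POP     : []
PUSH 5  : [5]
DUP     : [5, 5]
OVER    : [5, 5, 5]
MUL     : [5, 25]
SWAP    : [25, 5]
DUP     : [25, 5, 5]
PUSH -1 : [25, 5, 5, -1]
ADD     : [25, 5, 4]
MOD     : [25, 1]
PUSH 12 : [25, 1, 12]
POP     : [25, 1]
PUSH -4 : [25, 1, -4]
NEG     : [25, 1, 4]

3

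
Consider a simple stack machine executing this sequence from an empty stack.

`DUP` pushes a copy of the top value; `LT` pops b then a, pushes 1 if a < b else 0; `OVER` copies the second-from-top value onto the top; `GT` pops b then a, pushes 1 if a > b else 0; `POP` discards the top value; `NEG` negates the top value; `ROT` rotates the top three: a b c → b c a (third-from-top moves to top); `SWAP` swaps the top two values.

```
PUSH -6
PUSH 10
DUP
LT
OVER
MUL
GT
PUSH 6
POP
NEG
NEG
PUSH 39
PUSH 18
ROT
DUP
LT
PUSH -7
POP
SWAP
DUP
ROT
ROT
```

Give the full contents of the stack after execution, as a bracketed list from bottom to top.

PUSH -6  [-6]
PUSH 10  [-6, 10]
DUP      [-6, 10, 10]
LT       [-6, 0]
OVER     [-6, 0, -6]
MUL      [-6, 0]
GT       [0]
PUSH 6   [0, 6]
POP      [0]
NEG      [0]
NEG      [0]
PUSH 39  [0, 39]
PUSH 18  [0, 39, 18]
ROT      [39, 18, 0]
DUP      [39, 18, 0, 0]
LT       [39, 18, 0]
PUSH -7  [39, 18, 0, -7]
POP      [39, 18, 0]
SWAP     [39, 0, 18]
DUP      [39, 0, 18, 18]
ROT      [39, 18, 18, 0]
ROT      [39, 18, 0, 18]

[39, 18, 0, 18]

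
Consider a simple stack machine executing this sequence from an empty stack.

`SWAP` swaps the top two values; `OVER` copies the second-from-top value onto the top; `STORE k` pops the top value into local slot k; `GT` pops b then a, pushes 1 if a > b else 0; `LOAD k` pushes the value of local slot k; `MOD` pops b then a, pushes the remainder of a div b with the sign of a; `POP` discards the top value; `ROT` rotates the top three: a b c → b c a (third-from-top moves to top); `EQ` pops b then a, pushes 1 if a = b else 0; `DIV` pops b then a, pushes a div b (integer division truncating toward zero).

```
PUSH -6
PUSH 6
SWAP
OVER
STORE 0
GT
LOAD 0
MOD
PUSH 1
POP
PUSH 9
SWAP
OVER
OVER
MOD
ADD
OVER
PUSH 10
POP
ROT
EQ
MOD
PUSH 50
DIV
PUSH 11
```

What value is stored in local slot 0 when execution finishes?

6

PUSH -6 → -6
PUSH 6  → -6 6
SWAP    → 6 -6
OVER    → 6 -6 6
STORE 0 → 6 -6
GT      → 1
LOAD 0  → 1 6
MOD     → 1
PUSH 1  → 1 1
POP     → 1
PUSH 9  → 1 9
SWAP    → 9 1
OVER    → 9 1 9
OVER    → 9 1 9 1
MOD     → 9 1 0
ADD     → 9 1
OVER    → 9 1 9
PUSH 10 → 9 1 9 10
POP     → 9 1 9
ROT     → 1 9 9
EQ      → 1 1
MOD     → 0
PUSH 50 → 0 50
DIV     → 0
PUSH 11 → 0 11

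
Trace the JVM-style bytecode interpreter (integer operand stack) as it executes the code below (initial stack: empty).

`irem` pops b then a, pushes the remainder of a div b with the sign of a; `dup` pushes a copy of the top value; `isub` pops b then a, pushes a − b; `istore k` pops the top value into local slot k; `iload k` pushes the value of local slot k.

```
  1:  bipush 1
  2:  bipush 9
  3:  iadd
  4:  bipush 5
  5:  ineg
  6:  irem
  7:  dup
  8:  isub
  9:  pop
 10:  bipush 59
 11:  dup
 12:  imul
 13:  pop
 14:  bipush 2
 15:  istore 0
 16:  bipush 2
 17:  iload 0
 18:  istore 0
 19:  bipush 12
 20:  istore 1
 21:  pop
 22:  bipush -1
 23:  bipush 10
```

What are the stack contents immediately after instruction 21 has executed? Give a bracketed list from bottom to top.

bipush 1   1
bipush 9   1 9
iadd       10
bipush 5   10 5
ineg       10 -5
irem       0
dup        0 0
isub       0
pop        (empty)
bipush 59  59
dup        59 59
imul       3481
pop        (empty)
bipush 2   2
istore 0   (empty)
bipush 2   2
iload 0    2 2
istore 0   2
bipush 12  2 12
istore 1   2
pop        (empty)

[]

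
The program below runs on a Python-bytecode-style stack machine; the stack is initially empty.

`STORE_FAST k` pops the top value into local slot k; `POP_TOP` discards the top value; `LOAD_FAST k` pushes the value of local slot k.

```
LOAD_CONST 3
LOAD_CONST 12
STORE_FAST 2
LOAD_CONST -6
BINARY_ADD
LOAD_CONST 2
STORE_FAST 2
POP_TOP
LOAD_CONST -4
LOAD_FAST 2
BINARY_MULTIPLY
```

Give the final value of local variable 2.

2

LOAD_CONST 3    -> 3
LOAD_CONST 12   -> 3 12
STORE_FAST 2    -> 3
LOAD_CONST -6   -> 3 -6
BINARY_ADD      -> -3
LOAD_CONST 2    -> -3 2
STORE_FAST 2    -> -3
POP_TOP         -> (empty)
LOAD_CONST -4   -> -4
LOAD_FAST 2     -> -4 2
BINARY_MULTIPLY -> -8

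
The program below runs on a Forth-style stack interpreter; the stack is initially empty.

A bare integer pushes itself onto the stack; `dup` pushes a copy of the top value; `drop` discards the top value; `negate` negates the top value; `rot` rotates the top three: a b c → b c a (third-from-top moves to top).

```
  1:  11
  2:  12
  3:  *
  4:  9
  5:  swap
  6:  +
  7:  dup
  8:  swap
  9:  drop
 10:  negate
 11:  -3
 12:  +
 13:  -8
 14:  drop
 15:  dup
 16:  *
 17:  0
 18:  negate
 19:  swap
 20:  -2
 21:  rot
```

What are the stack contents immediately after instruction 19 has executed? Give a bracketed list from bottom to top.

11     -> [11]
12     -> [11, 12]
*      -> [132]
9      -> [132, 9]
swap   -> [9, 132]
+      -> [141]
dup    -> [141, 141]
swap   -> [141, 141]
drop   -> [141]
negate -> [-141]
-3     -> [-141, -3]
+      -> [-144]
-8     -> [-144, -8]
drop   -> [-144]
dup    -> [-144, -144]
*      -> [20736]
0      -> [20736, 0]
negate -> [20736, 0]
swap   -> [0, 20736]

[0, 20736]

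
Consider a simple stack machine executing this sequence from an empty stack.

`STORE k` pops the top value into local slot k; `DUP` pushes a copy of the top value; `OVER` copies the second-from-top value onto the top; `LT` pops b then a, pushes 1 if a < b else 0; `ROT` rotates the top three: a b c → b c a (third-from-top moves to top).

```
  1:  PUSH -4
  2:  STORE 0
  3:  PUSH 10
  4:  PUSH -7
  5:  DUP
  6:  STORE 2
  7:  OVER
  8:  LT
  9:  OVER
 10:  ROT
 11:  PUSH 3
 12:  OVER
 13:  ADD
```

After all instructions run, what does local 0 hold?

PUSH -4 : [-4]
STORE 0 : []
PUSH 10 : [10]
PUSH -7 : [10, -7]
DUP     : [10, -7, -7]
STORE 2 : [10, -7]
OVER    : [10, -7, 10]
LT      : [10, 1]
OVER    : [10, 1, 10]
ROT     : [1, 10, 10]
PUSH 3  : [1, 10, 10, 3]
OVER    : [1, 10, 10, 3, 10]
ADD     : [1, 10, 10, 13]

-4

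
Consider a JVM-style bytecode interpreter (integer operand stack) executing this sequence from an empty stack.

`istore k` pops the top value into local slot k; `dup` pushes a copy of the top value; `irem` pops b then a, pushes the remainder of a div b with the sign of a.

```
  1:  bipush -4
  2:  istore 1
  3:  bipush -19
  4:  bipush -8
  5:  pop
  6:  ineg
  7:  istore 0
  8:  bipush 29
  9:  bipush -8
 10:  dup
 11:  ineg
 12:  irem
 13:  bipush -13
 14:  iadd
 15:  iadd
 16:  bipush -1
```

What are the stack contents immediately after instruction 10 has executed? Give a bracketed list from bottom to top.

[29, -8, -8]

bipush -4  → [-4]
istore 1   → []
bipush -19 → [-19]
bipush -8  → [-19, -8]
pop        → [-19]
ineg       → [19]
istore 0   → []
bipush 29  → [29]
bipush -8  → [29, -8]
dup        → [29, -8, -8]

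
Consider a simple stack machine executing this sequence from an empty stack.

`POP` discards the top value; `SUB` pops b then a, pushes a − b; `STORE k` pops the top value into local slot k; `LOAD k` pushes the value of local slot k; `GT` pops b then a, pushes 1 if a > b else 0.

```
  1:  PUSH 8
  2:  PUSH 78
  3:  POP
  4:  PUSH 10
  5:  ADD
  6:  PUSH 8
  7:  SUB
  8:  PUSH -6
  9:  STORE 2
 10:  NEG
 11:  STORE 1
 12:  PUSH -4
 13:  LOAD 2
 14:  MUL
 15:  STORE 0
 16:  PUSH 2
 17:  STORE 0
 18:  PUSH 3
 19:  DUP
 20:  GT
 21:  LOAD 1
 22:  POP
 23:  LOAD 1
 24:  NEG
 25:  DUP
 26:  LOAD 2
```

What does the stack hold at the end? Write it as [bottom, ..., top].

PUSH 8  → 8
PUSH 78 → 8 78
POP     → 8
PUSH 10 → 8 10
ADD     → 18
PUSH 8  → 18 8
SUB     → 10
PUSH -6 → 10 -6
STORE 2 → 10
NEG     → -10
STORE 1 → (empty)
PUSH -4 → -4
LOAD 2  → -4 -6
MUL     → 24
STORE 0 → (empty)
PUSH 2  → 2
STORE 0 → (empty)
PUSH 3  → 3
DUP     → 3 3
GT      → 0
LOAD 1  → 0 -10
POP     → 0
LOAD 1  → 0 -10
NEG     → 0 10
DUP     → 0 10 10
LOAD 2  → 0 10 10 -6

[0, 10, 10, -6]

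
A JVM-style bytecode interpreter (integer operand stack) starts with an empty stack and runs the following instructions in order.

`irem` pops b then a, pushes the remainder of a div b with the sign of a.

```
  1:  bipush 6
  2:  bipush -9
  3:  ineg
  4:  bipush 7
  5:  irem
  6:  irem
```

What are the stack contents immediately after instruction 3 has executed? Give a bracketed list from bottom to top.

[6, 9]

bipush 6   6
bipush -9  6 -9
ineg       6 9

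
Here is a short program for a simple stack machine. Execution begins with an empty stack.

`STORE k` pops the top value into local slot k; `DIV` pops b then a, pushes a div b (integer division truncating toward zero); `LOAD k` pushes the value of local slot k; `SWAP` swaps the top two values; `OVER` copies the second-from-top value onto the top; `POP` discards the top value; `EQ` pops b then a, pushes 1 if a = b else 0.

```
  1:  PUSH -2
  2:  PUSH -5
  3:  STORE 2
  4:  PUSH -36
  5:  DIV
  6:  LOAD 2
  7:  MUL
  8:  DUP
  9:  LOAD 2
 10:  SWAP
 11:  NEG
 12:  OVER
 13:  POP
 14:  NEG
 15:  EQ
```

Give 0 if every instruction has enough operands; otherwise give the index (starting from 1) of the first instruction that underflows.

PUSH -2   -2
PUSH -5   -2 -5
STORE 2   -2
PUSH -36  -2 -36
DIV       0
LOAD 2    0 -5
MUL       0
DUP       0 0
LOAD 2    0 0 -5
SWAP      0 -5 0
NEG       0 -5 0
OVER      0 -5 0 -5
POP       0 -5 0
NEG       0 -5 0
EQ        0 0

0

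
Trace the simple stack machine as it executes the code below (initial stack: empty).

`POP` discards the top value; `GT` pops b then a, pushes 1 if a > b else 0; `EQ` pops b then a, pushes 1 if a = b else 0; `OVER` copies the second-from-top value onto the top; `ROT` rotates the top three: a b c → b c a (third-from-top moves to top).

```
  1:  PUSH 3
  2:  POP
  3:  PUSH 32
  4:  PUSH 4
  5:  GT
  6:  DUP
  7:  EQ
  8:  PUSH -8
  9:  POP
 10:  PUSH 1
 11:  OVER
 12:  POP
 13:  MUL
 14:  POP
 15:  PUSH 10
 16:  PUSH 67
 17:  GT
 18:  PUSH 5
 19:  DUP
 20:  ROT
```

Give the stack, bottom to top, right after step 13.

PUSH 3   3
POP      (empty)
PUSH 32  32
PUSH 4   32 4
GT       1
DUP      1 1
EQ       1
PUSH -8  1 -8
POP      1
PUSH 1   1 1
OVER     1 1 1
POP      1 1
MUL      1

[1]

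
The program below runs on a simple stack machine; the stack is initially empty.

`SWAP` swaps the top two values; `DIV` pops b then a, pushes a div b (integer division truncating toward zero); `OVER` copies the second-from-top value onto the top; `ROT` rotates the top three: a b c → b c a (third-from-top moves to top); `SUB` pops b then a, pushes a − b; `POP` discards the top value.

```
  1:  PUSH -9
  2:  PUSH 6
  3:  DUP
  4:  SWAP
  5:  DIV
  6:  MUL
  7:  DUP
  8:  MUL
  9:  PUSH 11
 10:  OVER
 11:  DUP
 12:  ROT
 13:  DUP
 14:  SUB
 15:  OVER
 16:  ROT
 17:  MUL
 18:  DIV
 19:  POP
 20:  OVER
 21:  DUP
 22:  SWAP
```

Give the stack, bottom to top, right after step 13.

PUSH -9 : [-9]
PUSH 6  : [-9, 6]
DUP     : [-9, 6, 6]
SWAP    : [-9, 6, 6]
DIV     : [-9, 1]
MUL     : [-9]
DUP     : [-9, -9]
MUL     : [81]
PUSH 11 : [81, 11]
OVER    : [81, 11, 81]
DUP     : [81, 11, 81, 81]
ROT     : [81, 81, 81, 11]
DUP     : [81, 81, 81, 11, 11]

[81, 81, 81, 11, 11]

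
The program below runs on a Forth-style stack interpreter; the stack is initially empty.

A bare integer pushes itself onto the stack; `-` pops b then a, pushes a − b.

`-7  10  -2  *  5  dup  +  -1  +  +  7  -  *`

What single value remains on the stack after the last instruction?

126

-7   [-7]
10   [-7, 10]
-2   [-7, 10, -2]
*    [-7, -20]
5    [-7, -20, 5]
dup  [-7, -20, 5, 5]
+    [-7, -20, 10]
-1   [-7, -20, 10, -1]
+    [-7, -20, 9]
+    [-7, -11]
7    [-7, -11, 7]
-    [-7, -18]
*    [126]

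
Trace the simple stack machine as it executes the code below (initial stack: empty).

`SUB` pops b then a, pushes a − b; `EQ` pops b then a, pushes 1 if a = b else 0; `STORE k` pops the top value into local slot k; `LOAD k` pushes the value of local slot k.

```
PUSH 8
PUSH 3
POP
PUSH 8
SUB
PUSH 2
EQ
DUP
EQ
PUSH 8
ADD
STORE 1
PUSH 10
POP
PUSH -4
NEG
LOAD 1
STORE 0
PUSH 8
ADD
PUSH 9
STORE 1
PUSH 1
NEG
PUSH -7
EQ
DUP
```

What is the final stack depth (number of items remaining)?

PUSH 8  -> [8]
PUSH 3  -> [8, 3]
POP     -> [8]
PUSH 8  -> [8, 8]
SUB     -> [0]
PUSH 2  -> [0, 2]
EQ      -> [0]
DUP     -> [0, 0]
EQ      -> [1]
PUSH 8  -> [1, 8]
ADD     -> [9]
STORE 1 -> []
PUSH 10 -> [10]
POP     -> []
PUSH -4 -> [-4]
NEG     -> [4]
LOAD 1  -> [4, 9]
STORE 0 -> [4]
PUSH 8  -> [4, 8]
ADD     -> [12]
PUSH 9  -> [12, 9]
STORE 1 -> [12]
PUSH 1  -> [12, 1]
NEG     -> [12, -1]
PUSH -7 -> [12, -1, -7]
EQ      -> [12, 0]
DUP     -> [12, 0, 0]

3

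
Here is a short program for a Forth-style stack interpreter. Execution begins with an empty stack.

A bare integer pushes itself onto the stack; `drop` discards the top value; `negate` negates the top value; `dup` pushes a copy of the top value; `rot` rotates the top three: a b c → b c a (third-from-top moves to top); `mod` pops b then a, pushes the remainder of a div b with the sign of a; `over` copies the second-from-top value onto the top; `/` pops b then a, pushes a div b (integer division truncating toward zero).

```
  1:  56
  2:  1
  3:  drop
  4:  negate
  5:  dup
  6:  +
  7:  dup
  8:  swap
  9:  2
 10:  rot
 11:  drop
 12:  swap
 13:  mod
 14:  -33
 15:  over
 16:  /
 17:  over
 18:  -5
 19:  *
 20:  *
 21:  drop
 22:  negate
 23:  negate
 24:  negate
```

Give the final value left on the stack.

56     -> [56]
1      -> [56, 1]
drop   -> [56]
negate -> [-56]
dup    -> [-56, -56]
+      -> [-112]
dup    -> [-112, -112]
swap   -> [-112, -112]
2      -> [-112, -112, 2]
rot    -> [-112, 2, -112]
drop   -> [-112, 2]
swap   -> [2, -112]
mod    -> [2]
-33    -> [2, -33]
over   -> [2, -33, 2]
/      -> [2, -16]
over   -> [2, -16, 2]
-5     -> [2, -16, 2, -5]
*      -> [2, -16, -10]
*      -> [2, 160]
drop   -> [2]
negate -> [-2]
negate -> [2]
negate -> [-2]

-2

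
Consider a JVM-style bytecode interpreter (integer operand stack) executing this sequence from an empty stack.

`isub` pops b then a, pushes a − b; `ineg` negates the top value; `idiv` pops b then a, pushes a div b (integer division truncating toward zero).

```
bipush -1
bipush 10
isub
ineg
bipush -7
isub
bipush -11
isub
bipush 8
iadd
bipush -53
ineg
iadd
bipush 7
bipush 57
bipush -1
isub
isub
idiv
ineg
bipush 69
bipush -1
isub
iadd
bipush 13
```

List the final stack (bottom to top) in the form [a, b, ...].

bipush -1  : -1
bipush 10  : -1 10
isub       : -11
ineg       : 11
bipush -7  : 11 -7
isub       : 18
bipush -11 : 18 -11
isub       : 29
bipush 8   : 29 8
iadd       : 37
bipush -53 : 37 -53
ineg       : 37 53
iadd       : 90
bipush 7   : 90 7
bipush 57  : 90 7 57
bipush -1  : 90 7 57 -1
isub       : 90 7 58
isub       : 90 -51
idiv       : -1
ineg       : 1
bipush 69  : 1 69
bipush -1  : 1 69 -1
isub       : 1 70
iadd       : 71
bipush 13  : 71 13

[71, 13]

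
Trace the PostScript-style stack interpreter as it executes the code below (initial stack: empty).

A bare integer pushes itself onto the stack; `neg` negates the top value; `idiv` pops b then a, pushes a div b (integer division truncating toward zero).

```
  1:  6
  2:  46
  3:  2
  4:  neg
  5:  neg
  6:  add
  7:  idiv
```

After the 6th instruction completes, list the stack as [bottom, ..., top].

6    [6]
46   [6, 46]
2    [6, 46, 2]
neg  [6, 46, -2]
neg  [6, 46, 2]
add  [6, 48]

[6, 48]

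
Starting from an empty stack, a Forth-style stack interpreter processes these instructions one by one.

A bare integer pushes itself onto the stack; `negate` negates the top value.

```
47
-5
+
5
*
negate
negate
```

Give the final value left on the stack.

47     -> 47
-5     -> 47 -5
+      -> 42
5      -> 42 5
*      -> 210
negate -> -210
negate -> 210

210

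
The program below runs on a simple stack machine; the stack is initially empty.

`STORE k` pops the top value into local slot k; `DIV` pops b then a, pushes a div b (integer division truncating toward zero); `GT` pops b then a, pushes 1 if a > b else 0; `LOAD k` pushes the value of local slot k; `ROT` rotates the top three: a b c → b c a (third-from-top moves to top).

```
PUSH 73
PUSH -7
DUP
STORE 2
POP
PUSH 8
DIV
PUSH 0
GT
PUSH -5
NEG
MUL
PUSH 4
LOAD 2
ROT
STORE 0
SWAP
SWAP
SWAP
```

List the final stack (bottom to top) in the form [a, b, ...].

PUSH 73  73
PUSH -7  73 -7
DUP      73 -7 -7
STORE 2  73 -7
POP      73
PUSH 8   73 8
DIV      9
PUSH 0   9 0
GT       1
PUSH -5  1 -5
NEG      1 5
MUL      5
PUSH 4   5 4
LOAD 2   5 4 -7
ROT      4 -7 5
STORE 0  4 -7
SWAP     -7 4
SWAP     4 -7
SWAP     -7 4

[-7, 4]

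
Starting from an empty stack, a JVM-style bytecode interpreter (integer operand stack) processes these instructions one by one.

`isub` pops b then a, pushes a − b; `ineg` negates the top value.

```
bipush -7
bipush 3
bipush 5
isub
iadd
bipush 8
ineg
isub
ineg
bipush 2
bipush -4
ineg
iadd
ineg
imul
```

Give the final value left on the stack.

-6

bipush -7 -> [-7]
bipush 3  -> [-7, 3]
bipush 5  -> [-7, 3, 5]
isub      -> [-7, -2]
iadd      -> [-9]
bipush 8  -> [-9, 8]
ineg      -> [-9, -8]
isub      -> [-1]
ineg      -> [1]
bipush 2  -> [1, 2]
bipush -4 -> [1, 2, -4]
ineg      -> [1, 2, 4]
iadd      -> [1, 6]
ineg      -> [1, -6]
imul      -> [-6]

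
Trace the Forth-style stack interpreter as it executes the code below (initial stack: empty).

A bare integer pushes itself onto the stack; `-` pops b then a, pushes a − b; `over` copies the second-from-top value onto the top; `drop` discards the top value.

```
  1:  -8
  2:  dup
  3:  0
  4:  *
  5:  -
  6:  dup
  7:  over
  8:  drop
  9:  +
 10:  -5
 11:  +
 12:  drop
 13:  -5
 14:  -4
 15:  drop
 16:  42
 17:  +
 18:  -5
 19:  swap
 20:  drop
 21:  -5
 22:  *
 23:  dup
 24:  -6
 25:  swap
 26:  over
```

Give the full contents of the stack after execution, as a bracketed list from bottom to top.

-8   : -8
dup  : -8 -8
0    : -8 -8 0
*    : -8 0
-    : -8
dup  : -8 -8
over : -8 -8 -8
drop : -8 -8
+    : -16
-5   : -16 -5
+    : -21
drop : (empty)
-5   : -5
-4   : -5 -4
drop : -5
42   : -5 42
+    : 37
-5   : 37 -5
swap : -5 37
drop : -5
-5   : -5 -5
*    : 25
dup  : 25 25
-6   : 25 25 -6
swap : 25 -6 25
over : 25 -6 25 -6

[25, -6, 25, -6]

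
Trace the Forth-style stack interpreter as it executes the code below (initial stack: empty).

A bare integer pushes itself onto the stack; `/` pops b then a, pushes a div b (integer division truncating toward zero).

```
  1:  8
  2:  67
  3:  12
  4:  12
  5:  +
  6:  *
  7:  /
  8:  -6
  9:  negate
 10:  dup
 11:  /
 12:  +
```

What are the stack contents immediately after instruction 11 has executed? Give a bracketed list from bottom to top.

[0, 1]

8       [8]
67      [8, 67]
12      [8, 67, 12]
12      [8, 67, 12, 12]
+       [8, 67, 24]
*       [8, 1608]
/       [0]
-6      [0, -6]
negate  [0, 6]
dup     [0, 6, 6]
/       [0, 1]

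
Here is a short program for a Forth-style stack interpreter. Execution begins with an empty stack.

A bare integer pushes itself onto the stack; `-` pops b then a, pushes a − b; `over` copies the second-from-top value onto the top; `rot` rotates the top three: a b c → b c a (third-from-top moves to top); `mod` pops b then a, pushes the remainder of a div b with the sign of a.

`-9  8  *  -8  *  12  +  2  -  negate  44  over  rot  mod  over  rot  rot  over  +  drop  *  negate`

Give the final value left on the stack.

-9     : -9
8      : -9 8
*      : -72
-8     : -72 -8
*      : 576
12     : 576 12
+      : 588
2      : 588 2
-      : 586
negate : -586
44     : -586 44
over   : -586 44 -586
rot    : 44 -586 -586
mod    : 44 0
over   : 44 0 44
rot    : 0 44 44
rot    : 44 44 0
over   : 44 44 0 44
+      : 44 44 44
drop   : 44 44
*      : 1936
negate : -1936

-1936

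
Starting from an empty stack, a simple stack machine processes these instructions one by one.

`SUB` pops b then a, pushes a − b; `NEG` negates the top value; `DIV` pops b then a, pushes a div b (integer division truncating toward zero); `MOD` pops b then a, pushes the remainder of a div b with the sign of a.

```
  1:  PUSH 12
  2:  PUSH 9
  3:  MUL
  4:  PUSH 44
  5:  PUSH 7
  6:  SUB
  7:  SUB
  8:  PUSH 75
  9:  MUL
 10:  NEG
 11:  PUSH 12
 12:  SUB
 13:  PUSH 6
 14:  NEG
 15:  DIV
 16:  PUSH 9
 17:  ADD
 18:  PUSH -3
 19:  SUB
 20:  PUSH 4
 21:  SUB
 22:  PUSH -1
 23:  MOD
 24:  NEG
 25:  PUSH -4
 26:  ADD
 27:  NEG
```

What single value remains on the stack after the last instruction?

PUSH 12 : 12
PUSH 9  : 12 9
MUL     : 108
PUSH 44 : 108 44
PUSH 7  : 108 44 7
SUB     : 108 37
SUB     : 71
PUSH 75 : 71 75
MUL     : 5325
NEG     : -5325
PUSH 12 : -5325 12
SUB     : -5337
PUSH 6  : -5337 6
NEG     : -5337 -6
DIV     : 889
PUSH 9  : 889 9
ADD     : 898
PUSH -3 : 898 -3
SUB     : 901
PUSH 4  : 901 4
SUB     : 897
PUSH -1 : 897 -1
MOD     : 0
NEG     : 0
PUSH -4 : 0 -4
ADD     : -4
NEG     : 4

4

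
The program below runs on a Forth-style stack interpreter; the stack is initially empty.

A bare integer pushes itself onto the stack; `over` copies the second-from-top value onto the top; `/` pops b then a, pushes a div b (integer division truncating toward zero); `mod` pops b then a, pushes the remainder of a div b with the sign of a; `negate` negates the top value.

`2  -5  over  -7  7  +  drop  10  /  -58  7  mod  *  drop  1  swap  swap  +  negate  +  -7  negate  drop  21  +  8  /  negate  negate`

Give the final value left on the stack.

3

2      → [2]
-5     → [2, -5]
over   → [2, -5, 2]
-7     → [2, -5, 2, -7]
7      → [2, -5, 2, -7, 7]
+      → [2, -5, 2, 0]
drop   → [2, -5, 2]
10     → [2, -5, 2, 10]
/      → [2, -5, 0]
-58    → [2, -5, 0, -58]
7      → [2, -5, 0, -58, 7]
mod    → [2, -5, 0, -2]
*      → [2, -5, 0]
drop   → [2, -5]
1      → [2, -5, 1]
swap   → [2, 1, -5]
swap   → [2, -5, 1]
+      → [2, -4]
negate → [2, 4]
+      → [6]
-7     → [6, -7]
negate → [6, 7]
drop   → [6]
21     → [6, 21]
+      → [27]
8      → [27, 8]
/      → [3]
negate → [-3]
negate → [3]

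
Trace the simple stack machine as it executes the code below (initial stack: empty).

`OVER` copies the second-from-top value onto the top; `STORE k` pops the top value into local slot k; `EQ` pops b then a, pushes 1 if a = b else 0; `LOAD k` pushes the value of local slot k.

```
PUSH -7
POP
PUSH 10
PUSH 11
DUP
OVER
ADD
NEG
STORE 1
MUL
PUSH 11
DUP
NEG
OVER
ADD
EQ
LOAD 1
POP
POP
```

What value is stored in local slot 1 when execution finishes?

-22

PUSH -7 -> -7
POP     -> (empty)
PUSH 10 -> 10
PUSH 11 -> 10 11
DUP     -> 10 11 11
OVER    -> 10 11 11 11
ADD     -> 10 11 22
NEG     -> 10 11 -22
STORE 1 -> 10 11
MUL     -> 110
PUSH 11 -> 110 11
DUP     -> 110 11 11
NEG     -> 110 11 -11
OVER    -> 110 11 -11 11
ADD     -> 110 11 0
EQ      -> 110 0
LOAD 1  -> 110 0 -22
POP     -> 110 0
POP     -> 110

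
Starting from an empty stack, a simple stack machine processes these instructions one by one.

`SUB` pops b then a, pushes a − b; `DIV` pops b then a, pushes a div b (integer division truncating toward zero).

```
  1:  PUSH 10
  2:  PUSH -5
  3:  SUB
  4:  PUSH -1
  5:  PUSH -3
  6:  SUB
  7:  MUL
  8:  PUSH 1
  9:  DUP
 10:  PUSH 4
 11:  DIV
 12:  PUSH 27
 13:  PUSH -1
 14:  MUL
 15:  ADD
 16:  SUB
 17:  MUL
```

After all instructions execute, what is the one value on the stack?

840

PUSH 10 -> 10
PUSH -5 -> 10 -5
SUB     -> 15
PUSH -1 -> 15 -1
PUSH -3 -> 15 -1 -3
SUB     -> 15 2
MUL     -> 30
PUSH 1  -> 30 1
DUP     -> 30 1 1
PUSH 4  -> 30 1 1 4
DIV     -> 30 1 0
PUSH 27 -> 30 1 0 27
PUSH -1 -> 30 1 0 27 -1
MUL     -> 30 1 0 -27
ADD     -> 30 1 -27
SUB     -> 30 28
MUL     -> 840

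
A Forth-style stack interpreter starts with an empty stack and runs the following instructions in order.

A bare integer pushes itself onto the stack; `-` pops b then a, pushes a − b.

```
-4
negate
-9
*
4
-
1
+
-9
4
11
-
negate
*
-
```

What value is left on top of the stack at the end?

-4     → [-4]
negate → [4]
-9     → [4, -9]
*      → [-36]
4      → [-36, 4]
-      → [-40]
1      → [-40, 1]
+      → [-39]
-9     → [-39, -9]
4      → [-39, -9, 4]
11     → [-39, -9, 4, 11]
-      → [-39, -9, -7]
negate → [-39, -9, 7]
*      → [-39, -63]
-      → [24]

24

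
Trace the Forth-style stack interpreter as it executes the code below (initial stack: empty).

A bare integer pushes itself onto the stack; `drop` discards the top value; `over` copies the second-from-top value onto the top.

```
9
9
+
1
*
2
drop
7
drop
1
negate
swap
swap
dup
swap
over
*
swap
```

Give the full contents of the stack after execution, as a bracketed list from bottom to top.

[18, 1, -1]

9      → [9]
9      → [9, 9]
+      → [18]
1      → [18, 1]
*      → [18]
2      → [18, 2]
drop   → [18]
7      → [18, 7]
drop   → [18]
1      → [18, 1]
negate → [18, -1]
swap   → [-1, 18]
swap   → [18, -1]
dup    → [18, -1, -1]
swap   → [18, -1, -1]
over   → [18, -1, -1, -1]
*      → [18, -1, 1]
swap   → [18, 1, -1]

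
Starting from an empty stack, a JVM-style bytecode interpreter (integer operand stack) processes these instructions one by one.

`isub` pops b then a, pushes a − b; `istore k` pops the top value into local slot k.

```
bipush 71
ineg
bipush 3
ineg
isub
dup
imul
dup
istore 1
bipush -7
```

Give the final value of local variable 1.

bipush 71 -> 71
ineg      -> -71
bipush 3  -> -71 3
ineg      -> -71 -3
isub      -> -68
dup       -> -68 -68
imul      -> 4624
dup       -> 4624 4624
istore 1  -> 4624
bipush -7 -> 4624 -7

4624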